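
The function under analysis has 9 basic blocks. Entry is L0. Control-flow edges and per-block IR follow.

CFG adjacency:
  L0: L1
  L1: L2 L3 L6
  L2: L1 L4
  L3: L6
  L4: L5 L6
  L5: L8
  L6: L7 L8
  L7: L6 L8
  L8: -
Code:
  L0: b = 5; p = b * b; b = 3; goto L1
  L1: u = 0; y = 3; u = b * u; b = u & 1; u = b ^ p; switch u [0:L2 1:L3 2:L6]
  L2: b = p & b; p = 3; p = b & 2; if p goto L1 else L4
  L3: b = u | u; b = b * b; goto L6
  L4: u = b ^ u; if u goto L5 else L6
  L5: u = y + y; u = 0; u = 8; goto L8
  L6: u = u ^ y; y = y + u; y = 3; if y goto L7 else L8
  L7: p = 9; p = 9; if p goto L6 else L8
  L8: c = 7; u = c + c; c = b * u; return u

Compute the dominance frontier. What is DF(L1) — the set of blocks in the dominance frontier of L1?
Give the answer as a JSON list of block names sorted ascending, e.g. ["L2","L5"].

idom tree: L1←L0 L2←L1 L3←L1 L4←L2 L5←L4 L6←L1 L7←L6 L8←L1
Dom at joins:
  L1: preds {L0,L2}: {L0} ∩ {L0,L1,L2} = {L0}; idom=L0
  L6: preds {L1,L3,L4,L7}: {L0,L1} ∩ {L0,L1,L3} ∩ {L0,L1,L2,L4} ∩ {L0,L1,L6,L7} = {L0,L1}; idom=L1
  L8: preds {L5,L6,L7}: {L0,L1,L2,L4,L5} ∩ {L0,L1,L6} ∩ {L0,L1,L6,L7} = {L0,L1}; idom=L1

DF derivation:
  join L1 pred L0: · stop@L0
  join L1 pred L2: L2→L1 stop@L0
  join L6 pred L1: · stop@L1
  join L6 pred L3: L3 stop@L1
  join L6 pred L4: L4→L2 stop@L1
  join L6 pred L7: L7→L6 stop@L1
  join L8 pred L5: L5→L4→L2 stop@L1
  join L8 pred L6: L6 stop@L1
  join L8 pred L7: L7→L6 stop@L1
  DF(L0)=∅
  DF(L1)={L1}
  DF(L2)={L1,L6,L8}
  DF(L3)={L6}
  DF(L4)={L6,L8}
  DF(L5)={L8}
  DF(L6)={L6,L8}
  DF(L7)={L6,L8}
  DF(L8)=∅

DF(L1) = ["L1"]

Answer: ["L1"]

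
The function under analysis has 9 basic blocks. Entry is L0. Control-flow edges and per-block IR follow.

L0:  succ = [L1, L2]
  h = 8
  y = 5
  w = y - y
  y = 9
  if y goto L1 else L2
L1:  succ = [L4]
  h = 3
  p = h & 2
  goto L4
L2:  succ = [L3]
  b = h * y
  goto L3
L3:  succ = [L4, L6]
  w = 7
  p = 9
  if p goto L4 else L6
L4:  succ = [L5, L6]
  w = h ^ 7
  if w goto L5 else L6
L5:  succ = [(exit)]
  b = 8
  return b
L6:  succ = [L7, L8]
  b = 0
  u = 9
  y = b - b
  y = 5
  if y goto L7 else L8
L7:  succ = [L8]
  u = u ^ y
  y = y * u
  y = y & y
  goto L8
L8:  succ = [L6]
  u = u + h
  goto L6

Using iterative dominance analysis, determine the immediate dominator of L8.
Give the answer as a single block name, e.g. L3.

idom tree: L1←L0 L2←L0 L3←L2 L4←L0 L5←L4 L6←L0 L7←L6 L8←L6
Dom at joins:
  L4: preds {L1,L3}: {L0,L1} ∩ {L0,L2,L3} = {L0}; idom=L0
  L6: preds {L3,L4,L8}: {L0,L2,L3} ∩ {L0,L4} ∩ {L0,L6,L8} = {L0}; idom=L0
  L8: preds {L6,L7}: {L0,L6} ∩ {L0,L6,L7} = {L0,L6}; idom=L6

idom(L8) = L6

Answer: L6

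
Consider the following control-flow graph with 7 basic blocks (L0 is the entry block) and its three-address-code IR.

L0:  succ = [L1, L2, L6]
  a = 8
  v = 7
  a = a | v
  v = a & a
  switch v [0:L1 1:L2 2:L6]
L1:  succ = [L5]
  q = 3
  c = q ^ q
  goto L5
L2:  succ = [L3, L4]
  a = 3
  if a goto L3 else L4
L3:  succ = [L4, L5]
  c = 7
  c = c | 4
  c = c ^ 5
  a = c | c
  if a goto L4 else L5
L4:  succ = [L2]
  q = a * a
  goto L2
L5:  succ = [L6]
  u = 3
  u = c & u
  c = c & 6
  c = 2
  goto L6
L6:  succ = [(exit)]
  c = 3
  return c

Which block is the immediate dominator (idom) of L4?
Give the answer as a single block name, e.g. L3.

Answer: L2

Working:
idom tree: L1←L0 L2←L0 L3←L2 L4←L2 L5←L0 L6←L0
Join-block Dom:
  L2: preds {L0,L4}: {L0} ∩ {L0,L2,L4} = {L0}; idom=L0
  L4: preds {L2,L3}: {L0,L2} ∩ {L0,L2,L3} = {L0,L2}; idom=L2
  L5: preds {L1,L3}: {L0,L1} ∩ {L0,L2,L3} = {L0}; idom=L0
  L6: preds {L0,L5}: {L0} ∩ {L0,L5} = {L0}; idom=L0

idom(L4) = L2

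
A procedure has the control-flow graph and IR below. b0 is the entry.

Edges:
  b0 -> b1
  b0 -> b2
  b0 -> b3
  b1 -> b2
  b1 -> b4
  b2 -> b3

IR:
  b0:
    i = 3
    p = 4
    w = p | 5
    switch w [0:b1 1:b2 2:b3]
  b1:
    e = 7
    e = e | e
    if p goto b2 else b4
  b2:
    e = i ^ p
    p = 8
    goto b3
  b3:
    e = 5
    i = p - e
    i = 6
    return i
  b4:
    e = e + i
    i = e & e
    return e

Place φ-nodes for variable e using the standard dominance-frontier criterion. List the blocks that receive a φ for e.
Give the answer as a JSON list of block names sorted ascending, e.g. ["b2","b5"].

idom tree: b1←b0 b2←b0 b3←b0 b4←b1
Dom∩ at merges:
  b2: preds {b0,b1}: {b0} ∩ {b0,b1} = {b0}; idom=b0
  b3: preds {b0,b2}: {b0} ∩ {b0,b2} = {b0}; idom=b0

DF walk-up:
  join b2 pred b0: · stop@b0
  join b2 pred b1: b1 stop@b0
  join b3 pred b0: · stop@b0
  join b3 pred b2: b2 stop@b0
  b0: DF=∅
  b1: DF={b2}
  b2: DF={b3}
  b3: DF=∅
  b4: DF=∅

φ for e: defs {b1,b2,b3,b4}
  DF⁺ = {b2,b3}

Answer: ["b2", "b3"]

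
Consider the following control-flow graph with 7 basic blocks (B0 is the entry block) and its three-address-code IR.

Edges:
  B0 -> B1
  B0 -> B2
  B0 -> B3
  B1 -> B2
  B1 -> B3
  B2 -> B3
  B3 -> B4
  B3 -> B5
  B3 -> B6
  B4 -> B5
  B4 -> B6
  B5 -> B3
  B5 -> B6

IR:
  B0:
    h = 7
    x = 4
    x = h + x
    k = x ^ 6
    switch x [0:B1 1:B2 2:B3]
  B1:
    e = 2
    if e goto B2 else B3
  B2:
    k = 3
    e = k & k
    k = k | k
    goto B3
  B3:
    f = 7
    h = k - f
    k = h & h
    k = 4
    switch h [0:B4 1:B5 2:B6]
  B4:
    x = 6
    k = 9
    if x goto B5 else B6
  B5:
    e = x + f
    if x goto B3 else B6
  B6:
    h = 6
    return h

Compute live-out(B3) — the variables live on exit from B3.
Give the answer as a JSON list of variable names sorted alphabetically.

Answer: ["f", "k", "x"]

Derivation:
Block summaries:
  B0: {h,k,x} / ∅
  B1: {e} / ∅
  B2: {e,k} / ∅
  B3: {f,h,k} / {k}
  B4: {k,x} / ∅
  B5: {e} / {f,x}
  B6: {h} / ∅

Liveness:
  B0: in=∅ out={k,x}
  B1: in={k,x} out={k,x}
  B2: in={x} out={k,x}
  B3: in={k,x} out={f,k,x}
  B4: in={f} out={f,k,x}
  B5: in={f,k,x} out={k,x}
  B6: in=∅ out=∅

live-out(B3) = ["f", "k", "x"]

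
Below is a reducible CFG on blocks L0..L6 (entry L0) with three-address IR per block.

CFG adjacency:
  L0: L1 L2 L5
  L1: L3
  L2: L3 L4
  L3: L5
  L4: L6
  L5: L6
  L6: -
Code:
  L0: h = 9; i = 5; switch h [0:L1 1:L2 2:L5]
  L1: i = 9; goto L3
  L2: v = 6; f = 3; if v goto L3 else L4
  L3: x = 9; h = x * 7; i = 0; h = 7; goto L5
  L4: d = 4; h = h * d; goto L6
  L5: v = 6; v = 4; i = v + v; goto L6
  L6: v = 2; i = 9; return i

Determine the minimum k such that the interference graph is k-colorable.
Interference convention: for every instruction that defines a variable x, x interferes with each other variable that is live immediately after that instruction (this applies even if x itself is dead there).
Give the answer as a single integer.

Answer: 3

Working:
def/use:
  L0: {h,i} / ∅
  L1: {i} / ∅
  L2: {f,v} / ∅
  L3: {h,i,x} / ∅
  L4: {d,h} / {h}
  L5: {i,v} / ∅
  L6: {i,v} / ∅

Live sets:
  L0: in=∅ out={h}
  L1: in=∅ out=∅
  L2: in={h} out={h}
  L3: in=∅ out=∅
  L4: in={h} out=∅
  L5: in=∅ out=∅
  L6: in=∅ out=∅

Interfere edges:
  d↔{h}
  f↔{h,v}
  h↔{d,f,i,v}
  i↔{h}
  v↔{f,h}
  x↔∅

Registers:
  clique {f,h,v} ⇒ need ≥ 3
  3-colouring: c0={h,x}  c1={d,f,i}  c2={v}
  χ = 3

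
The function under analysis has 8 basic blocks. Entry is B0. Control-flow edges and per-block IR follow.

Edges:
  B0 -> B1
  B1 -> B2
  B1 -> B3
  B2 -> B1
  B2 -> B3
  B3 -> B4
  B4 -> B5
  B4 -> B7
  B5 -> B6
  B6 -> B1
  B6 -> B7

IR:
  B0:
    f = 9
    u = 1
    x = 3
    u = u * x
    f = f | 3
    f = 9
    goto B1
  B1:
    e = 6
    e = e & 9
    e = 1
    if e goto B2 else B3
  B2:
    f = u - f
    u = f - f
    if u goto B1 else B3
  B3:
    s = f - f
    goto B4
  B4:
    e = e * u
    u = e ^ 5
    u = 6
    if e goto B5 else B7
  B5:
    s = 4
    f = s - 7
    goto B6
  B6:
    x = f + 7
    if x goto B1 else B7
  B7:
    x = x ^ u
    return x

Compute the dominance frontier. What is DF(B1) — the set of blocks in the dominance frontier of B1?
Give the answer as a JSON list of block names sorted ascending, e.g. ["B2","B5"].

idom tree: B1←B0 B2←B1 B3←B1 B4←B3 B5←B4 B6←B5 B7←B4
Dom at joins:
  B1: preds {B0,B2,B6}: {B0} ∩ {B0,B1,B2} ∩ {B0,B1,B3,B4,B5,B6} = {B0}; idom=B0
  B3: preds {B1,B2}: {B0,B1} ∩ {B0,B1,B2} = {B0,B1}; idom=B1
  B7: preds {B4,B6}: {B0,B1,B3,B4} ∩ {B0,B1,B3,B4,B5,B6} = {B0,B1,B3,B4}; idom=B4

DF derivation:
  join B1 pred B0: · stop@B0
  join B1 pred B2: B2→B1 stop@B0
  join B1 pred B6: B6→B5→B4→B3→B1 stop@B0
  join B3 pred B1: · stop@B1
  join B3 pred B2: B2 stop@B1
  join B7 pred B4: · stop@B4
  join B7 pred B6: B6→B5 stop@B4
  B0 → ∅
  B1 → {B1}
  B2 → {B1,B3}
  B3 → {B1}
  B4 → {B1}
  B5 → {B1,B7}
  B6 → {B1,B7}
  B7 → ∅

DF(B1) = ["B1"]

Answer: ["B1"]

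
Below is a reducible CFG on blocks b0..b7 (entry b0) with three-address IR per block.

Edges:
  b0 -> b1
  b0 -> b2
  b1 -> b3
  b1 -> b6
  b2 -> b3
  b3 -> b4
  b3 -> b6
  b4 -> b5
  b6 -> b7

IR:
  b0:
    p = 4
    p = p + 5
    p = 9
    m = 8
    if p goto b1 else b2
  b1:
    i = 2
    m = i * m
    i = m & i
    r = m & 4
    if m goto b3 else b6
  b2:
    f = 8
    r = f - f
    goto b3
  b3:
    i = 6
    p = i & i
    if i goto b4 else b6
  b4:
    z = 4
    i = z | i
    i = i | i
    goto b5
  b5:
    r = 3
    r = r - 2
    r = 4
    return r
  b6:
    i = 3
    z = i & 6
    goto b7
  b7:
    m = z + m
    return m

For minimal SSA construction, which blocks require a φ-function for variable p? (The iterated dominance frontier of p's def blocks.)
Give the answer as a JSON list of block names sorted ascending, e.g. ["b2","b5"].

Answer: ["b6"]

Analysis:
idom tree: b1←b0 b2←b0 b3←b0 b4←b3 b5←b4 b6←b0 b7←b6
Dom at joins:
  b3: preds {b1,b2}: {b0,b1} ∩ {b0,b2} = {b0}; idom=b0
  b6: preds {b1,b3}: {b0,b1} ∩ {b0,b3} = {b0}; idom=b0

Frontier:
  join b3 pred b1: b1 stop@b0
  join b3 pred b2: b2 stop@b0
  join b6 pred b1: b1 stop@b0
  join b6 pred b3: b3 stop@b0
  b0: DF=∅
  b1: DF={b3,b6}
  b2: DF={b3}
  b3: DF={b6}
  b4: DF=∅
  b5: DF=∅
  b6: DF=∅
  b7: DF=∅

φ for p: defs {b0,b3}
  DF⁺ = {b6}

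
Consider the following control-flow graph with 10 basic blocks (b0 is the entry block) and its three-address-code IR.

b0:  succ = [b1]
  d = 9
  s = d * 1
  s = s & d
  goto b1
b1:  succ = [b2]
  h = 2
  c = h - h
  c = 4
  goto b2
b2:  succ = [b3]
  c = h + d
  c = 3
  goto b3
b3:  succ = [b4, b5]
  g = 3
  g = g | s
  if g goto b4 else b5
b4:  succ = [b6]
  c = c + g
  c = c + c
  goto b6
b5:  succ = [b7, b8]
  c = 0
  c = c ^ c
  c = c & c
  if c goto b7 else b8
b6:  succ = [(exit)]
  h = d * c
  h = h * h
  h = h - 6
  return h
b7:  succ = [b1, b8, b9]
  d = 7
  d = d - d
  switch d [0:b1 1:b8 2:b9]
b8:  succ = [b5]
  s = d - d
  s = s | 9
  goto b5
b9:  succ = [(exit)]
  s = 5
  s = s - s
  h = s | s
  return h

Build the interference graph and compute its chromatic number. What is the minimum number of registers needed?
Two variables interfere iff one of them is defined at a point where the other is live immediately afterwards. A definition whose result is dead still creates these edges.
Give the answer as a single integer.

Per-block:
  b0: def={d,s} ue=∅
  b1: def={c,h} ue=∅
  b2: def={c} ue={d,h}
  b3: def={g} ue={s}
  b4: def={c} ue={c,g}
  b5: def={c} ue=∅
  b6: def={h} ue={c,d}
  b7: def={d} ue=∅
  b8: def={s} ue={d}
  b9: def={h,s} ue=∅

Live sets:
  live b0: ∅→{d,s}
  live b1: {d,s}→{d,h,s}
  live b2: {d,h,s}→{c,d,s}
  live b3: {c,d,s}→{c,d,g,s}
  live b4: {c,d,g}→{c,d}
  live b5: {d,s}→{d,s}
  live b6: {c,d}→∅
  live b7: {s}→{d,s}
  live b8: {d}→{d,s}
  live b9: ∅→∅

Interfere edges:
  c — {d,g,h,s}
  d — {c,g,h,s}
  g — {c,d,s}
  h — {c,d,s}
  s — {c,d,g,h}

Registers:
  lower bound: {c,d,g,s} mutually conflict ⇒ χ ≥ 4
  assign c→c0 d→c1 g→c3 h→c3 s→c2 — no edge inside a register ⇒ χ ≤ 4
  χ = 4

Answer: 4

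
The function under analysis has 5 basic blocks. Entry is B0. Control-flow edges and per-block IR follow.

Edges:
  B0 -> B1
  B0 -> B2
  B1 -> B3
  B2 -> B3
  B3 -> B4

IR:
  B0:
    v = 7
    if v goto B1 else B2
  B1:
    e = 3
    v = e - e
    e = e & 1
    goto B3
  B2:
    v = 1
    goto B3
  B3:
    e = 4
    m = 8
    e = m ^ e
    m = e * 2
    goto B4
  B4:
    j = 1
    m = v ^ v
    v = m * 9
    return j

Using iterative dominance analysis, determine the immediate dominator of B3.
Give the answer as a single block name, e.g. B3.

idom tree: B1←B0 B2←B0 B3←B0 B4←B3
Dom∩ at merges:
  B3: preds {B1,B2}: {B0,B1} ∩ {B0,B2} = {B0}; idom=B0

idom(B3) = B0

Answer: B0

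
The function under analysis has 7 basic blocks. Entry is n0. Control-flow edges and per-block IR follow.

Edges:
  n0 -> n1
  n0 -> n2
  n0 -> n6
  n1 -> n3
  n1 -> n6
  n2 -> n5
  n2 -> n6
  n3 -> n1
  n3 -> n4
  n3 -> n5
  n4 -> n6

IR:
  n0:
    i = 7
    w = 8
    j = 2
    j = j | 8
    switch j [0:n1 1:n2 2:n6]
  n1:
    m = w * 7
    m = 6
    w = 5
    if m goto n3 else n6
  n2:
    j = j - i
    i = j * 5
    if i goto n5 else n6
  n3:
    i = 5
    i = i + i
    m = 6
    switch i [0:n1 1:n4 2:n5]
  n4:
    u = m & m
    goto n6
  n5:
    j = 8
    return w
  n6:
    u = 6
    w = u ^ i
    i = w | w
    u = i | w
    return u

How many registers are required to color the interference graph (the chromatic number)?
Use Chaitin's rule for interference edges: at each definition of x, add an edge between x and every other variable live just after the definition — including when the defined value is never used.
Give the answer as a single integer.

Block summaries:
  n0: def={i,j,w} ue=∅
  n1: def={m,w} ue={w}
  n2: def={i,j} ue={i,j}
  n3: def={i,m} ue=∅
  n4: def={u} ue={m}
  n5: def={j} ue={w}
  n6: def={i,u,w} ue={i}

Liveness:
  n0 li=∅ lo={i,j,w}
  n1 li={i,w} lo={i,w}
  n2 li={i,j,w} lo={i,w}
  n3 li={w} lo={i,m,w}
  n4 li={i,m} lo={i}
  n5 li={w} lo=∅
  n6 li={i} lo=∅

Conflict graph:
  i — {j,m,u,w}
  j — {i,w}
  m — {i,w}
  u — {i}
  w — {i,j,m}

Colouring:
  lower bound: {i,j,w} mutually conflict ⇒ χ ≥ 3
  3-colouring: c0={i}  c1={u,w}  c2={j,m}
  χ = 3

Answer: 3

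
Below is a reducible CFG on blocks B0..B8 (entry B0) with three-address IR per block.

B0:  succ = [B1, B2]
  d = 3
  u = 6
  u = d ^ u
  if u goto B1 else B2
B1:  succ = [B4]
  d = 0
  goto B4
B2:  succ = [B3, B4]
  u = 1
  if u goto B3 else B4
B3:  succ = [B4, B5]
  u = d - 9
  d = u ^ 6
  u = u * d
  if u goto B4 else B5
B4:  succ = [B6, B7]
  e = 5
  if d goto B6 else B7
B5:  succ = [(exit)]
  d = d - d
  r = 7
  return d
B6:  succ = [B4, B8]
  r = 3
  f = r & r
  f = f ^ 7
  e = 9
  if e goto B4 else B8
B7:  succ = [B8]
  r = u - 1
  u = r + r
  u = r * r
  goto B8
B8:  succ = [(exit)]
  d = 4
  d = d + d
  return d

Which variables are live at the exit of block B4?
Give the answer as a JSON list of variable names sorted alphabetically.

Answer: ["d", "u"]

Working:
Per-block:
  B0 def {d,u} use ∅
  B1 def {d} use ∅
  B2 def {u} use ∅
  B3 def {d,u} use {d}
  B4 def {e} use {d}
  B5 def {d,r} use {d}
  B6 def {e,f,r} use ∅
  B7 def {r,u} use {u}
  B8 def {d} use ∅

Live sets:
  B0: in=∅ out={d,u}
  B1: in={u} out={d,u}
  B2: in={d} out={d,u}
  B3: in={d} out={d,u}
  B4: in={d,u} out={d,u}
  B5: in={d} out=∅
  B6: in={d,u} out={d,u}
  B7: in={u} out=∅
  B8: in=∅ out=∅

live-out(B4) = ["d", "u"]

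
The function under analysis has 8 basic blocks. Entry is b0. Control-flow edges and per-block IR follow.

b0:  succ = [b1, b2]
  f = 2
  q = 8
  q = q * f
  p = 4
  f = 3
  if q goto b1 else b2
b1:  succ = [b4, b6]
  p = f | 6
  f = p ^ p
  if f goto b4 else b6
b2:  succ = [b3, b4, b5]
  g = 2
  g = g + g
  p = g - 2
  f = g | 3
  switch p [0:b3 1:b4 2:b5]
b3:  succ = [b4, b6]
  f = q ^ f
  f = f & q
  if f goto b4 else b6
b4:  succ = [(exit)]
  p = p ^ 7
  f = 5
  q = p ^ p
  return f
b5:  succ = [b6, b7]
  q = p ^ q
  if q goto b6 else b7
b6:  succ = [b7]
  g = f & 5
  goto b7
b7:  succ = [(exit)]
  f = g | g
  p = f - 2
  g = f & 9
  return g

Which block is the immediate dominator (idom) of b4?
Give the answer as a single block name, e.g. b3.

idom tree: b1←b0 b2←b0 b3←b2 b4←b0 b5←b2 b6←b0 b7←b0
Dom at joins:
  b4: preds {b1,b2,b3}: {b0,b1} ∩ {b0,b2} ∩ {b0,b2,b3} = {b0}; idom=b0
  b6: preds {b1,b3,b5}: {b0,b1} ∩ {b0,b2,b3} ∩ {b0,b2,b5} = {b0}; idom=b0
  b7: preds {b5,b6}: {b0,b2,b5} ∩ {b0,b6} = {b0}; idom=b0

idom(b4) = b0

Answer: b0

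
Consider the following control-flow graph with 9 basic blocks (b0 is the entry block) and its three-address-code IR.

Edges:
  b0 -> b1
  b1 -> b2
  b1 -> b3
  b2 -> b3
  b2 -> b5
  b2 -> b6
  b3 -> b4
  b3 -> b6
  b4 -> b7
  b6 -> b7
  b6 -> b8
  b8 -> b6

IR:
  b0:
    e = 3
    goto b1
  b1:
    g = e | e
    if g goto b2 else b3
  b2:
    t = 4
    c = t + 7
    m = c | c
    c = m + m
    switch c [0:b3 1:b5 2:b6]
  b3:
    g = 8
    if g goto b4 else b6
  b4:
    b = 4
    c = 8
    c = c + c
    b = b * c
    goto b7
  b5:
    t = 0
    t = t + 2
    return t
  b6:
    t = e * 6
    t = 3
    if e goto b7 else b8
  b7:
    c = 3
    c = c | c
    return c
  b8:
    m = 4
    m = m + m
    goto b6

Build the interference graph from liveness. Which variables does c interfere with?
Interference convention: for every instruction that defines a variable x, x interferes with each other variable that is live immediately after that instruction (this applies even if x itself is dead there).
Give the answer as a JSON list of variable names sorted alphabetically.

def/use:
  b0: {e} / ∅
  b1: {g} / {e}
  b2: {c,m,t} / ∅
  b3: {g} / ∅
  b4: {b,c} / ∅
  b5: {t} / ∅
  b6: {t} / {e}
  b7: {c} / ∅
  b8: {m} / ∅

Liveness:
  b0: in=∅ out={e}
  b1: in={e} out={e}
  b2: in={e} out={e}
  b3: in={e} out={e}
  b4: in=∅ out=∅
  b5: in=∅ out=∅
  b6: in={e} out={e}
  b7: in=∅ out=∅
  b8: in={e} out={e}

Conflict graph:
  b — {c}
  c — {b,e}
  e — {c,g,m,t}
  g — {e}
  m — {e}
  t — {e}

N(c) = ["b", "e"]

Answer: ["b", "e"]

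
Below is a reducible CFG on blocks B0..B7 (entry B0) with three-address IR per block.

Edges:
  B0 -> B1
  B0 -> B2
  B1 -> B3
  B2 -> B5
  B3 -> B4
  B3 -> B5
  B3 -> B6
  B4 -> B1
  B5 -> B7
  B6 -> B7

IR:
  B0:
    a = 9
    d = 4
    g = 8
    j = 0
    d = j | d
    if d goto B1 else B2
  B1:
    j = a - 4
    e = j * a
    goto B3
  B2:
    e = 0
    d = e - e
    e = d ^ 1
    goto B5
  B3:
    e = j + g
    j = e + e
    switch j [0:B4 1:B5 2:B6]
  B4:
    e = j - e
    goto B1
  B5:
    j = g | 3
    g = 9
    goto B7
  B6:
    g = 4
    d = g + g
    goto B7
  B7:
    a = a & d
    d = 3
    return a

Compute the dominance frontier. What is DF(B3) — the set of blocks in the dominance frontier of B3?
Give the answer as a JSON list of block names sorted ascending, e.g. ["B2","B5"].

Answer: ["B1", "B5", "B7"]

Derivation:
idom tree: B1←B0 B2←B0 B3←B1 B4←B3 B5←B0 B6←B3 B7←B0
Dom∩ at merges:
  B1: preds {B0,B4}: {B0} ∩ {B0,B1,B3,B4} = {B0}; idom=B0
  B5: preds {B2,B3}: {B0,B2} ∩ {B0,B1,B3} = {B0}; idom=B0
  B7: preds {B5,B6}: {B0,B5} ∩ {B0,B1,B3,B6} = {B0}; idom=B0

DF derivation:
  B1←B0: walk · to B0
  B1←B4: walk B4→B3→B1 to B0
  B5←B2: walk B2 to B0
  B5←B3: walk B3→B1 to B0
  B7←B5: walk B5 to B0
  B7←B6: walk B6→B3→B1 to B0
  DF(B0)=∅
  DF(B1)={B1,B5,B7}
  DF(B2)={B5}
  DF(B3)={B1,B5,B7}
  DF(B4)={B1}
  DF(B5)={B7}
  DF(B6)={B7}
  DF(B7)=∅

DF(B3) = ["B1", "B5", "B7"]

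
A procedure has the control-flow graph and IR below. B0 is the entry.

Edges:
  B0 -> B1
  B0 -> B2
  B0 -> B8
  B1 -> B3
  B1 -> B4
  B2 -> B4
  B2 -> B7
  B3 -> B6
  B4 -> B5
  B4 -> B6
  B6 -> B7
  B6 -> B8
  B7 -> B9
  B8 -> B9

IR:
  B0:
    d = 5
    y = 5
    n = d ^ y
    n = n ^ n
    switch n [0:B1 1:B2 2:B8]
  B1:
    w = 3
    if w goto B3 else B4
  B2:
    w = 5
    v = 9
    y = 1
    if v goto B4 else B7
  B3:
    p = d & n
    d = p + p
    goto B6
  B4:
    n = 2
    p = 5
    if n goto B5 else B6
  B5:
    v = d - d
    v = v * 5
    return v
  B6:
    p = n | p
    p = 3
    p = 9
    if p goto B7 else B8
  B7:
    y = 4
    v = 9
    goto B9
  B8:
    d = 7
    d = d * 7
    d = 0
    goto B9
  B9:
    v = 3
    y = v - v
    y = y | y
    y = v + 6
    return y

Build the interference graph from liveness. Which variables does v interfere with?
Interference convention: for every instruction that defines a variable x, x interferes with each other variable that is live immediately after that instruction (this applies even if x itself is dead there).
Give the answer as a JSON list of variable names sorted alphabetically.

Answer: ["d", "y"]

Analysis:
Per-block:
  B0 def {d,n,y} use ∅
  B1 def {w} use ∅
  B2 def {v,w,y} use ∅
  B3 def {d,p} use {d,n}
  B4 def {n,p} use ∅
  B5 def {v} use {d}
  B6 def {p} use {n,p}
  B7 def {v,y} use ∅
  B8 def {d} use ∅
  B9 def {v,y} use ∅

Liveness:
  B0 li=∅ lo={d,n}
  B1 li={d,n} lo={d,n}
  B2 li={d} lo={d}
  B3 li={d,n} lo={n,p}
  B4 li={d} lo={d,n,p}
  B5 li={d} lo=∅
  B6 li={n,p} lo=∅
  B7 li=∅ lo=∅
  B8 li=∅ lo=∅
  B9 li=∅ lo=∅

Interference:
  d↔{n,p,v,w,y}
  n↔{d,p,w}
  p↔{d,n}
  v↔{d,y}
  w↔{d,n}
  y↔{d,v}

N(v) = ["d", "y"]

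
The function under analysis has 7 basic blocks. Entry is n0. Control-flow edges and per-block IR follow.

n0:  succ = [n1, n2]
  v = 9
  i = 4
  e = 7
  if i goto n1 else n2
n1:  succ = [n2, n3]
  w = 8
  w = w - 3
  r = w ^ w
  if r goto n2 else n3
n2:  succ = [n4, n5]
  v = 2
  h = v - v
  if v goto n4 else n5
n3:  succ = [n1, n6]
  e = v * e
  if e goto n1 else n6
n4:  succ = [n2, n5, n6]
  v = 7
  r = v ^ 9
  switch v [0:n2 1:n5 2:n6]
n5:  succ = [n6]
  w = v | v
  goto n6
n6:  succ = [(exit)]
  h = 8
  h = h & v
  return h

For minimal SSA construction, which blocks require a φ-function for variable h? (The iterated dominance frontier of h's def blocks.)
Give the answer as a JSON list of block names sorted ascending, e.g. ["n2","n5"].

Answer: ["n2", "n6"]

Working:
idom tree: n1←n0 n2←n0 n3←n1 n4←n2 n5←n2 n6←n0
Dom at joins:
  n1: preds {n0,n3}: {n0} ∩ {n0,n1,n3} = {n0}; idom=n0
  n2: preds {n0,n1,n4}: {n0} ∩ {n0,n1} ∩ {n0,n2,n4} = {n0}; idom=n0
  n5: preds {n2,n4}: {n0,n2} ∩ {n0,n2,n4} = {n0,n2}; idom=n2
  n6: preds {n3,n4,n5}: {n0,n1,n3} ∩ {n0,n2,n4} ∩ {n0,n2,n5} = {n0}; idom=n0

Frontier:
  join n1 pred n0: · stop@n0
  join n1 pred n3: n3→n1 stop@n0
  join n2 pred n0: · stop@n0
  join n2 pred n1: n1 stop@n0
  join n2 pred n4: n4→n2 stop@n0
  join n5 pred n2: · stop@n2
  join n5 pred n4: n4 stop@n2
  join n6 pred n3: n3→n1 stop@n0
  join n6 pred n4: n4→n2 stop@n0
  join n6 pred n5: n5→n2 stop@n0
  DF(n0)=∅
  DF(n1)={n1,n2,n6}
  DF(n2)={n2,n6}
  DF(n3)={n1,n6}
  DF(n4)={n2,n5,n6}
  DF(n5)={n6}
  DF(n6)=∅

φ for h: defs {n2,n6}
  DF⁺ = {n2,n6}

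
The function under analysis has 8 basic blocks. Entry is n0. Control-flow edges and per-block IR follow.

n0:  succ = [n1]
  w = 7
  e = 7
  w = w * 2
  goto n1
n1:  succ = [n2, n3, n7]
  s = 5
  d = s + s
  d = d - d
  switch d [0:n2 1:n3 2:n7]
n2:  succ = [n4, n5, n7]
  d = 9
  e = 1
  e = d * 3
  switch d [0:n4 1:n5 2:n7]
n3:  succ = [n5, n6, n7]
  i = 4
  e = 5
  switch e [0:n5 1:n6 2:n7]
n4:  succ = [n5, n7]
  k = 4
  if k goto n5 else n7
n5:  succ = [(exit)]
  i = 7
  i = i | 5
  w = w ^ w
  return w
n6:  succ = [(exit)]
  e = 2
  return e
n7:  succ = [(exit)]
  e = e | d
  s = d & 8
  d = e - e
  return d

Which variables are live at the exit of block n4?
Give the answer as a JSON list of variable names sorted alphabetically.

Block summaries:
  n0: {e,w} / ∅
  n1: {d,s} / ∅
  n2: {d,e} / ∅
  n3: {e,i} / ∅
  n4: {k} / ∅
  n5: {i,w} / {w}
  n6: {e} / ∅
  n7: {d,e,s} / {d,e}

Backward fixpoint:
  live n0: ∅→{e,w}
  live n1: {e,w}→{d,e,w}
  live n2: {w}→{d,e,w}
  live n3: {d,w}→{d,e,w}
  live n4: {d,e,w}→{d,e,w}
  live n5: {w}→∅
  live n6: ∅→∅
  live n7: {d,e}→∅

live-out(n4) = ["d", "e", "w"]

Answer: ["d", "e", "w"]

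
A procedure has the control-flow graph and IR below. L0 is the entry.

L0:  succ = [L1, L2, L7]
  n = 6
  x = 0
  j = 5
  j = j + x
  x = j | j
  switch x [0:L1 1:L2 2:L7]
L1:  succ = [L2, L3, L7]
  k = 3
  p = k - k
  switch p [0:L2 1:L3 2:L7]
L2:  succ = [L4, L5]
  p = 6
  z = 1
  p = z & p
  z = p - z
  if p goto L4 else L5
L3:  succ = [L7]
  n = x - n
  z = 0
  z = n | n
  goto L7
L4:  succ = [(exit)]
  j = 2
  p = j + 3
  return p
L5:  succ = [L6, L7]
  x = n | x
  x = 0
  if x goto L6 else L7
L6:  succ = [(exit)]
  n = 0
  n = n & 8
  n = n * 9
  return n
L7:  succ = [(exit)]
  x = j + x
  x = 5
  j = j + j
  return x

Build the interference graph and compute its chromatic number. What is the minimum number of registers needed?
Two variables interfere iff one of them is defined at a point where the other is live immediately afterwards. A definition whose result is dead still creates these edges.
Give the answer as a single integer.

Block summaries:
  L0: {j,n,x} / ∅
  L1: {k,p} / ∅
  L2: {p,z} / ∅
  L3: {n,z} / {n,x}
  L4: {j,p} / ∅
  L5: {x} / {n,x}
  L6: {n} / ∅
  L7: {j,x} / {j,x}

Liveness:
  L0 li=∅ lo={j,n,x}
  L1 li={j,n,x} lo={j,n,x}
  L2 li={j,n,x} lo={j,n,x}
  L3 li={j,n,x} lo={j,x}
  L4 li=∅ lo=∅
  L5 li={j,n,x} lo={j,x}
  L6 li=∅ lo=∅
  L7 li={j,x} lo=∅

Conflict graph:
  j — {k,n,p,x,z}
  k — {j,n,x}
  n — {j,k,p,x,z}
  p — {j,n,x,z}
  x — {j,k,n,p,z}
  z — {j,n,p,x}

Colouring:
  lower bound: {j,n,p,x,z} mutually conflict ⇒ χ ≥ 5
  assign j→c0 k→c3 n→c1 p→c3 x→c2 z→c4 — no edge inside a register ⇒ χ ≤ 5
  χ = 5

Answer: 5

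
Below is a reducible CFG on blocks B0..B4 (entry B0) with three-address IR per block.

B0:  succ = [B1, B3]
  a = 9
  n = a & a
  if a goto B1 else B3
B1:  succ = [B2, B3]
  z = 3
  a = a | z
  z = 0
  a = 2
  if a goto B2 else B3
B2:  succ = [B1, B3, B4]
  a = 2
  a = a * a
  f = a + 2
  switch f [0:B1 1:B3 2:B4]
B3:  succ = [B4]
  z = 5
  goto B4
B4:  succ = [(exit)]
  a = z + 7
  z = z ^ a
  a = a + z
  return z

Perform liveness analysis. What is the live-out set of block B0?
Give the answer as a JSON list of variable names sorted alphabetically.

Answer: ["a"]

Derivation:
Per-block:
  B0: {a,n} / ∅
  B1: {a,z} / {a}
  B2: {a,f} / ∅
  B3: {z} / ∅
  B4: {a,z} / {z}

Live sets:
  B0: in=∅ out={a}
  B1: in={a} out={z}
  B2: in={z} out={a,z}
  B3: in=∅ out={z}
  B4: in={z} out=∅

live-out(B0) = ["a"]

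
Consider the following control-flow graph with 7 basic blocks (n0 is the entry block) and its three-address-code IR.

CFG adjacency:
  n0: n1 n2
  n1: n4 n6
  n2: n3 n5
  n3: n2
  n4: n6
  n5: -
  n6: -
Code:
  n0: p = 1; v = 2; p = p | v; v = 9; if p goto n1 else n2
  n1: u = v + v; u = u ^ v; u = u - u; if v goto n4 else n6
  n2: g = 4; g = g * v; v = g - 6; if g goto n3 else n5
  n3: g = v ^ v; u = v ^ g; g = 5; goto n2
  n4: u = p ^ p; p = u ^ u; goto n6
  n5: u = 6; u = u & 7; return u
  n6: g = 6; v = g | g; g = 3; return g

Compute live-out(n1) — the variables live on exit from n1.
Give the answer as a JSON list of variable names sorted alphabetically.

Block summaries:
  n0 def {p,v} use ∅
  n1 def {u} use {v}
  n2 def {g,v} use {v}
  n3 def {g,u} use {v}
  n4 def {p,u} use {p}
  n5 def {u} use ∅
  n6 def {g,v} use ∅

Live sets:
  live n0: ∅→{p,v}
  live n1: {p,v}→{p}
  live n2: {v}→{v}
  live n3: {v}→{v}
  live n4: {p}→∅
  live n5: ∅→∅
  live n6: ∅→∅

live-out(n1) = ["p"]

Answer: ["p"]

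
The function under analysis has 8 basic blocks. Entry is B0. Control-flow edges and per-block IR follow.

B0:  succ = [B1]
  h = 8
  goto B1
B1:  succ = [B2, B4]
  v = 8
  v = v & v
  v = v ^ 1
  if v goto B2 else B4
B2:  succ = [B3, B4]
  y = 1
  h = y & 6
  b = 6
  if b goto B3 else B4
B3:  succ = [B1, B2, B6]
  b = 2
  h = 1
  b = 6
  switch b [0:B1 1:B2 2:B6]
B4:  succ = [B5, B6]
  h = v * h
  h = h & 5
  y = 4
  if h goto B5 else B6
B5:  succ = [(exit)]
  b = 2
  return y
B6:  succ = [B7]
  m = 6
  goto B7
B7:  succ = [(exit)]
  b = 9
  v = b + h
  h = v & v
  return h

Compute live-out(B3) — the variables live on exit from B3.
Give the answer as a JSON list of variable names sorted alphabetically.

Answer: ["h", "v"]

Derivation:
def/use:
  B0: def={h} ue=∅
  B1: def={v} ue=∅
  B2: def={b,h,y} ue=∅
  B3: def={b,h} ue=∅
  B4: def={h,y} ue={h,v}
  B5: def={b} ue={y}
  B6: def={m} ue=∅
  B7: def={b,h,v} ue={h}

Backward fixpoint:
  live B0: ∅→{h}
  live B1: {h}→{h,v}
  live B2: {v}→{h,v}
  live B3: {v}→{h,v}
  live B4: {h,v}→{h,y}
  live B5: {y}→∅
  live B6: {h}→{h}
  live B7: {h}→∅

live-out(B3) = ["h", "v"]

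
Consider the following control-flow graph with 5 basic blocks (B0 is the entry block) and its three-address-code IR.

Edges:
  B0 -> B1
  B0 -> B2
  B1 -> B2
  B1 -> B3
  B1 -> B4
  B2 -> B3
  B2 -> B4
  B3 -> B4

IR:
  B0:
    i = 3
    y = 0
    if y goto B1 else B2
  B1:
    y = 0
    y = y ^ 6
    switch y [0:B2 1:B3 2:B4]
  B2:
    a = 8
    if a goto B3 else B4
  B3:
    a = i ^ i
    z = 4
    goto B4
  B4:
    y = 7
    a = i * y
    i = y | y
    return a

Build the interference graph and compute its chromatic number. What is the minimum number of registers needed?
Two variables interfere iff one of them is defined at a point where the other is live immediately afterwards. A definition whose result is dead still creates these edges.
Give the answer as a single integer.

Answer: 3

Analysis:
def/use:
  B0: def={i,y} ue=∅
  B1: def={y} ue=∅
  B2: def={a} ue=∅
  B3: def={a,z} ue={i}
  B4: def={a,i,y} ue={i}

Backward fixpoint:
  B0: in=∅ out={i}
  B1: in={i} out={i}
  B2: in={i} out={i}
  B3: in={i} out={i}
  B4: in={i} out=∅

Interference:
  a: {i,y}
  i: {a,y,z}
  y: {a,i}
  z: {i}

Registers:
  clique {a,i,y} ⇒ need ≥ 3
  3-colouring: c0={i}  c1={a,z}  c2={y}
  χ = 3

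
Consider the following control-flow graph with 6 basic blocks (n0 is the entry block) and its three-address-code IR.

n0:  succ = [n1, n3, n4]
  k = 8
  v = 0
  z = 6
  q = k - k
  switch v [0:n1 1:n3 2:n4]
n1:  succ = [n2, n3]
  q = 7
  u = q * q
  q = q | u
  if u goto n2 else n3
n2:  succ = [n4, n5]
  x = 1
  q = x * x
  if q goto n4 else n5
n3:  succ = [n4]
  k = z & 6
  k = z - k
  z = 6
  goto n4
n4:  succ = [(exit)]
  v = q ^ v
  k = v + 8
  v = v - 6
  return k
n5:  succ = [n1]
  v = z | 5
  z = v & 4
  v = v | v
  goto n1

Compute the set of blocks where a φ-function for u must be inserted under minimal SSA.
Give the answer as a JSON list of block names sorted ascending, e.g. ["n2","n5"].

idom tree: n1←n0 n2←n1 n3←n0 n4←n0 n5←n2
Dom at joins:
  n1: preds {n0,n5}: {n0} ∩ {n0,n1,n2,n5} = {n0}; idom=n0
  n3: preds {n0,n1}: {n0} ∩ {n0,n1} = {n0}; idom=n0
  n4: preds {n0,n2,n3}: {n0} ∩ {n0,n1,n2} ∩ {n0,n3} = {n0}; idom=n0

DF walk-up:
  n1←n0: walk · to n0
  n1←n5: walk n5→n2→n1 to n0
  n3←n0: walk · to n0
  n3←n1: walk n1 to n0
  n4←n0: walk · to n0
  n4←n2: walk n2→n1 to n0
  n4←n3: walk n3 to n0
  n0: DF=∅
  n1: DF={n1,n3,n4}
  n2: DF={n1,n4}
  n3: DF={n4}
  n4: DF=∅
  n5: DF={n1}

φ for u: defs {n1}
  DF⁺ = {n1,n3,n4}

Answer: ["n1", "n3", "n4"]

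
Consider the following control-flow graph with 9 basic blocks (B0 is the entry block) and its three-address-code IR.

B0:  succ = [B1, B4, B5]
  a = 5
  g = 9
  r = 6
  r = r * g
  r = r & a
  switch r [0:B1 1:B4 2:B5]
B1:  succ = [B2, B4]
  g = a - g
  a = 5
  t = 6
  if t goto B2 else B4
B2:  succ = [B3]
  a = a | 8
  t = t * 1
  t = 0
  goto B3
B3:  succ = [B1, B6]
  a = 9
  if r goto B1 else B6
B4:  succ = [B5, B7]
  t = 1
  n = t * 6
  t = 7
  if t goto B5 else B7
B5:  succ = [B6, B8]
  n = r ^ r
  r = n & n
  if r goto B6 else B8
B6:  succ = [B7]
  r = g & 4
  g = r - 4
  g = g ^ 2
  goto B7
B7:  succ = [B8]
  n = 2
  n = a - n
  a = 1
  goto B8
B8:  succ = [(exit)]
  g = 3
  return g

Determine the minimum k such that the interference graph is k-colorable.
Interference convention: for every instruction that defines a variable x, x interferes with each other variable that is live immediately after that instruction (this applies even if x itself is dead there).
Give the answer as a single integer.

Block summaries:
  B0: def={a,g,r} ue=∅
  B1: def={a,g,t} ue={a,g}
  B2: def={a,t} ue={a,t}
  B3: def={a} ue={r}
  B4: def={n,t} ue=∅
  B5: def={n,r} ue={r}
  B6: def={g,r} ue={g}
  B7: def={a,n} ue={a}
  B8: def={g} ue=∅

Backward fixpoint:
  B0 li=∅ lo={a,g,r}
  B1 li={a,g,r} lo={a,g,r,t}
  B2 li={a,g,r,t} lo={g,r}
  B3 li={g,r} lo={a,g,r}
  B4 li={a,g,r} lo={a,g,r}
  B5 li={a,g,r} lo={a,g}
  B6 li={a,g} lo={a}
  B7 li={a} lo=∅
  B8 li=∅ lo=∅

Interference:
  a↔{g,n,r,t}
  g↔{a,n,r,t}
  n↔{a,g,r}
  r↔{a,g,n,t}
  t↔{a,g,r}

Chromatic number:
  lower bound: {a,g,n,r} mutually conflict ⇒ χ ≥ 4
  4-colouring: r0={a}  r1={g}  r2={r}  r3={n,t}
  χ = 4

Answer: 4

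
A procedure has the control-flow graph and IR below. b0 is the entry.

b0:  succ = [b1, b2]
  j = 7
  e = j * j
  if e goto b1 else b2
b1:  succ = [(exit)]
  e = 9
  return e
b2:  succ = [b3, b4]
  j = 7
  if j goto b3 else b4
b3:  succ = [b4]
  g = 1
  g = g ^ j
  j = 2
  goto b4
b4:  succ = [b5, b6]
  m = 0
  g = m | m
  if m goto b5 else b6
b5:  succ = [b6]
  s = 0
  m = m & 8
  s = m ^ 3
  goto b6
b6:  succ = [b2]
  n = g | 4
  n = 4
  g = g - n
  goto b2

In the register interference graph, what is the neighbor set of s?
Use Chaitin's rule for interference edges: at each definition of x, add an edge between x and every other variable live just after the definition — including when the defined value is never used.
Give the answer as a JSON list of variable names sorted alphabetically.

Block summaries:
  b0 def {e,j} use ∅
  b1 def {e} use ∅
  b2 def {j} use ∅
  b3 def {g,j} use {j}
  b4 def {g,m} use ∅
  b5 def {m,s} use {m}
  b6 def {g,n} use {g}

Live sets:
  live b0: ∅→∅
  live b1: ∅→∅
  live b2: ∅→{j}
  live b3: {j}→∅
  live b4: ∅→{g,m}
  live b5: {g,m}→{g}
  live b6: {g}→∅

Interference:
  e↔∅
  g↔{j,m,n,s}
  j↔{g}
  m↔{g,s}
  n↔{g}
  s↔{g,m}

N(s) = ["g", "m"]

Answer: ["g", "m"]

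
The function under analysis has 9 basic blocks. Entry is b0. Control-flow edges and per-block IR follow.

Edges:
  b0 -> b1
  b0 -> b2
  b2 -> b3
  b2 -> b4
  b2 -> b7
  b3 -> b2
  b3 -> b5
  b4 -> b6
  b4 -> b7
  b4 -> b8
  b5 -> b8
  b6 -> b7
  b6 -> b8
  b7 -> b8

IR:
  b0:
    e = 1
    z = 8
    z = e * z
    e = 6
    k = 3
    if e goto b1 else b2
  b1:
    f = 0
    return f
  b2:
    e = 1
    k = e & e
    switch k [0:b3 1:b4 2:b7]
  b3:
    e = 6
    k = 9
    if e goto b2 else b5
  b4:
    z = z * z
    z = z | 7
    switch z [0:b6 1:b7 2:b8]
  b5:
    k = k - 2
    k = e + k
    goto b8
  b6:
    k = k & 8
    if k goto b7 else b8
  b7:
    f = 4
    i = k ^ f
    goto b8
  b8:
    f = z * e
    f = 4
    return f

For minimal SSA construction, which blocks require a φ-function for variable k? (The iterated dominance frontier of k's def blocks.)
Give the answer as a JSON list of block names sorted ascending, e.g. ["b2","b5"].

Answer: ["b2", "b7", "b8"]

Derivation:
idom tree: b1←b0 b2←b0 b3←b2 b4←b2 b5←b3 b6←b4 b7←b2 b8←b2
Join-block Dom:
  b2: preds {b0,b3}: {b0} ∩ {b0,b2,b3} = {b0}; idom=b0
  b7: preds {b2,b4,b6}: {b0,b2} ∩ {b0,b2,b4} ∩ {b0,b2,b4,b6} = {b0,b2}; idom=b2
  b8: preds {b4,b5,b6,b7}: {b0,b2,b4} ∩ {b0,b2,b3,b5} ∩ {b0,b2,b4,b6} ∩ {b0,b2,b7} = {b0,b2}; idom=b2

DF walk-up:
  b2←b0: walk · to b0
  b2←b3: walk b3→b2 to b0
  b7←b2: walk · to b2
  b7←b4: walk b4 to b2
  b7←b6: walk b6→b4 to b2
  b8←b4: walk b4 to b2
  b8←b5: walk b5→b3 to b2
  b8←b6: walk b6→b4 to b2
  b8←b7: walk b7 to b2
  b0: DF=∅
  b1: DF=∅
  b2: DF={b2}
  b3: DF={b2,b8}
  b4: DF={b7,b8}
  b5: DF={b8}
  b6: DF={b7,b8}
  b7: DF={b8}
  b8: DF=∅

φ for k: defs {b0,b2,b3,b5,b6}
  DF⁺ = {b2,b7,b8}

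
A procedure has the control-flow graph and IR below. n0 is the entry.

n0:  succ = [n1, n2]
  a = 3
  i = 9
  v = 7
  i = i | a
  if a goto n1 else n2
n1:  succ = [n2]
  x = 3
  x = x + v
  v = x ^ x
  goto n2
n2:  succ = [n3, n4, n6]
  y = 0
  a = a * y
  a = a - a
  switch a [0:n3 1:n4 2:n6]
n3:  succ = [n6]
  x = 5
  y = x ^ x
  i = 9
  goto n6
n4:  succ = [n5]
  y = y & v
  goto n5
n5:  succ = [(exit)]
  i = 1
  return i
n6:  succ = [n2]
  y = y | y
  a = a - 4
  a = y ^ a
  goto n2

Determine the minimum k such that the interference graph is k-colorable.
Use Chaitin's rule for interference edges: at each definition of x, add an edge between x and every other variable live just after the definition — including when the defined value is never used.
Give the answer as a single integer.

Answer: 4

Working:
Per-block:
  n0: {a,i,v} / ∅
  n1: {v,x} / {v}
  n2: {a,y} / {a}
  n3: {i,x,y} / ∅
  n4: {y} / {v,y}
  n5: {i} / ∅
  n6: {a,y} / {a,y}

Live sets:
  live n0: ∅→{a,v}
  live n1: {a,v}→{a,v}
  live n2: {a,v}→{a,v,y}
  live n3: {a,v}→{a,v,y}
  live n4: {v,y}→∅
  live n5: ∅→∅
  live n6: {a,v,y}→{a,v}

Conflict graph:
  a — {i,v,x,y}
  i — {a,v,y}
  v — {a,i,x,y}
  x — {a,v}
  y — {a,i,v}

Colouring:
  {a,i,v,y} pairwise interfere (4-clique) ⇒ χ ≥ 4
  4-colouring: r0={a}  r1={v}  r2={i,x}  r3={y}
  χ = 4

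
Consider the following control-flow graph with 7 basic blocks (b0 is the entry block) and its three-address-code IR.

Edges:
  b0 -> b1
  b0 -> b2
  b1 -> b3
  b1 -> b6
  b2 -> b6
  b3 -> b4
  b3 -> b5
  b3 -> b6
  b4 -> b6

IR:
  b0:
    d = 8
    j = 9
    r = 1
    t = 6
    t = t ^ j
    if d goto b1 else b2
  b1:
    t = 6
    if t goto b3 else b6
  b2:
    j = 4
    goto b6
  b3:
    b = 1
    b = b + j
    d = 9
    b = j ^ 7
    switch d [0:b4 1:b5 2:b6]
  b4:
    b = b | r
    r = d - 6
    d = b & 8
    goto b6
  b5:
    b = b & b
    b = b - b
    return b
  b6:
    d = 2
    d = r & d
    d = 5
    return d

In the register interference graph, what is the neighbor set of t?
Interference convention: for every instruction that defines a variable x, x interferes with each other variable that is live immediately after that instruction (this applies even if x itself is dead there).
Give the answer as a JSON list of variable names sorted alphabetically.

Per-block:
  b0 def {d,j,r,t} use ∅
  b1 def {t} use ∅
  b2 def {j} use ∅
  b3 def {b,d} use {j}
  b4 def {b,d,r} use {b,d,r}
  b5 def {b} use {b}
  b6 def {d} use {r}

Backward fixpoint:
  b0: in=∅ out={j,r}
  b1: in={j,r} out={j,r}
  b2: in={r} out={r}
  b3: in={j,r} out={b,d,r}
  b4: in={b,d,r} out={r}
  b5: in={b} out=∅
  b6: in={r} out=∅

Interference:
  b — {d,j,r}
  d — {b,j,r,t}
  j — {b,d,r,t}
  r — {b,d,j,t}
  t — {d,j,r}

N(t) = ["d", "j", "r"]

Answer: ["d", "j", "r"]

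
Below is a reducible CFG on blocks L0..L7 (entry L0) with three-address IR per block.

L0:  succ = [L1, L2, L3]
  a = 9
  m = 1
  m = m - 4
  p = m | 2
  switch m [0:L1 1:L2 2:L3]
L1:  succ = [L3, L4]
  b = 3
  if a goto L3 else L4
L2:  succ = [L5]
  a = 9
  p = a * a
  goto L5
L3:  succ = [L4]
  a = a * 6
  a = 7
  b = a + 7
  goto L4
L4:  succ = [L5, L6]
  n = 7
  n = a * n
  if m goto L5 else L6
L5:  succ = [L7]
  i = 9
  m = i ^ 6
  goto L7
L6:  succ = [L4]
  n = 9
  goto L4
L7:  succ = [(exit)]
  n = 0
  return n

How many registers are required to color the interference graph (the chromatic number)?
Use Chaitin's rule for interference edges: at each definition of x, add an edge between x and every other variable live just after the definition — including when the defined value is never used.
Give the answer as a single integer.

Per-block:
  L0 def {a,m,p} use ∅
  L1 def {b} use {a}
  L2 def {a,p} use ∅
  L3 def {a,b} use {a}
  L4 def {n} use {a,m}
  L5 def {i,m} use ∅
  L6 def {n} use ∅
  L7 def {n} use ∅

Liveness:
  live L0: ∅→{a,m}
  live L1: {a,m}→{a,m}
  live L2: ∅→∅
  live L3: {a,m}→{a,m}
  live L4: {a,m}→{a,m}
  live L5: ∅→∅
  live L6: {a,m}→{a,m}
  live L7: ∅→∅

Conflict graph:
  a↔{b,m,n,p}
  b↔{a,m}
  i↔∅
  m↔{a,b,n,p}
  n↔{a,m}
  p↔{a,m}

Registers:
  {a,b,m} pairwise interfere (3-clique) ⇒ χ ≥ 3
  assign a→r0 b→r2 i→r0 m→r1 n→r2 p→r2 — no edge inside a register ⇒ χ ≤ 3
  χ = 3

Answer: 3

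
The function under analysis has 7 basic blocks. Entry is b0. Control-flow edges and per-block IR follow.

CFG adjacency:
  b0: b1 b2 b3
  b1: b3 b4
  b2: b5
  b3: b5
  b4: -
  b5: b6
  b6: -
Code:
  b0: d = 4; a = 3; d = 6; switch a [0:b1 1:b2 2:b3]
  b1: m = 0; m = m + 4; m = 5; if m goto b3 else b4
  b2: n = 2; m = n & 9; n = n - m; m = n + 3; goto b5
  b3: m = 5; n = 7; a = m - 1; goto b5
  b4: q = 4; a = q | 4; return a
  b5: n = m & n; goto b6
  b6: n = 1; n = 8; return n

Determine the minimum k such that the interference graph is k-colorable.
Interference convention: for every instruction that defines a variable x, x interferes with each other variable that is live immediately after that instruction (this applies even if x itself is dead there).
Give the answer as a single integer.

Answer: 3

Analysis:
Block summaries:
  b0: {a,d} / ∅
  b1: {m} / ∅
  b2: {m,n} / ∅
  b3: {a,m,n} / ∅
  b4: {a,q} / ∅
  b5: {n} / {m,n}
  b6: {n} / ∅

Live sets:
  b0: in=∅ out=∅
  b1: in=∅ out=∅
  b2: in=∅ out={m,n}
  b3: in=∅ out={m,n}
  b4: in=∅ out=∅
  b5: in={m,n} out=∅
  b6: in=∅ out=∅

Conflict graph:
  a — {d,m,n}
  d — {a}
  m — {a,n}
  n — {a,m}
  q — ∅

Registers:
  lower bound: {a,m,n} mutually conflict ⇒ χ ≥ 3
  assign a→c0 d→c1 m→c1 n→c2 q→c0 — no edge inside a register ⇒ χ ≤ 3
  χ = 3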